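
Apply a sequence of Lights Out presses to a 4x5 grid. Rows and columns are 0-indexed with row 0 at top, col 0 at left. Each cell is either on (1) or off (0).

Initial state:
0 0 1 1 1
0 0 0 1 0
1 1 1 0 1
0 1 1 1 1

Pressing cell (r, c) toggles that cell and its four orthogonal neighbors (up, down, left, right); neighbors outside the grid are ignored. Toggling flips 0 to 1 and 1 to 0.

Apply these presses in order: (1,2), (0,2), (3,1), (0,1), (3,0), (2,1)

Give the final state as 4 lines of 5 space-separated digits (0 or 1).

Answer: 1 0 0 0 1
0 1 0 0 0
1 1 1 0 1
0 0 0 1 1

Derivation:
After press 1 at (1,2):
0 0 0 1 1
0 1 1 0 0
1 1 0 0 1
0 1 1 1 1

After press 2 at (0,2):
0 1 1 0 1
0 1 0 0 0
1 1 0 0 1
0 1 1 1 1

After press 3 at (3,1):
0 1 1 0 1
0 1 0 0 0
1 0 0 0 1
1 0 0 1 1

After press 4 at (0,1):
1 0 0 0 1
0 0 0 0 0
1 0 0 0 1
1 0 0 1 1

After press 5 at (3,0):
1 0 0 0 1
0 0 0 0 0
0 0 0 0 1
0 1 0 1 1

After press 6 at (2,1):
1 0 0 0 1
0 1 0 0 0
1 1 1 0 1
0 0 0 1 1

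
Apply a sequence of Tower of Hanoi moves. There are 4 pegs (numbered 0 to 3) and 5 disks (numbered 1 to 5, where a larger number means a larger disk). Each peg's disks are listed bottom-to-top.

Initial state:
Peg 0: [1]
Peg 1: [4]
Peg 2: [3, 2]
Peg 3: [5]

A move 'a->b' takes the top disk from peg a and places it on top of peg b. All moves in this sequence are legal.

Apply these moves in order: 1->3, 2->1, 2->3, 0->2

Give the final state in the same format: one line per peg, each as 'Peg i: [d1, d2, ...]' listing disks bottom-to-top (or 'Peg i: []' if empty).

Answer: Peg 0: []
Peg 1: [2]
Peg 2: [1]
Peg 3: [5, 4, 3]

Derivation:
After move 1 (1->3):
Peg 0: [1]
Peg 1: []
Peg 2: [3, 2]
Peg 3: [5, 4]

After move 2 (2->1):
Peg 0: [1]
Peg 1: [2]
Peg 2: [3]
Peg 3: [5, 4]

After move 3 (2->3):
Peg 0: [1]
Peg 1: [2]
Peg 2: []
Peg 3: [5, 4, 3]

After move 4 (0->2):
Peg 0: []
Peg 1: [2]
Peg 2: [1]
Peg 3: [5, 4, 3]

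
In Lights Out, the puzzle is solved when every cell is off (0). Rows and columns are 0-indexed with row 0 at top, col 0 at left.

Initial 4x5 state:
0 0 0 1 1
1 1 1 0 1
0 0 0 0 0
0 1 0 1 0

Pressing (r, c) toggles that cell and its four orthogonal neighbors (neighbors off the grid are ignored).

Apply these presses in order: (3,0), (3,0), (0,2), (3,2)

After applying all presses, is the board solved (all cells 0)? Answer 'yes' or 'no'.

After press 1 at (3,0):
0 0 0 1 1
1 1 1 0 1
1 0 0 0 0
1 0 0 1 0

After press 2 at (3,0):
0 0 0 1 1
1 1 1 0 1
0 0 0 0 0
0 1 0 1 0

After press 3 at (0,2):
0 1 1 0 1
1 1 0 0 1
0 0 0 0 0
0 1 0 1 0

After press 4 at (3,2):
0 1 1 0 1
1 1 0 0 1
0 0 1 0 0
0 0 1 0 0

Lights still on: 8

Answer: no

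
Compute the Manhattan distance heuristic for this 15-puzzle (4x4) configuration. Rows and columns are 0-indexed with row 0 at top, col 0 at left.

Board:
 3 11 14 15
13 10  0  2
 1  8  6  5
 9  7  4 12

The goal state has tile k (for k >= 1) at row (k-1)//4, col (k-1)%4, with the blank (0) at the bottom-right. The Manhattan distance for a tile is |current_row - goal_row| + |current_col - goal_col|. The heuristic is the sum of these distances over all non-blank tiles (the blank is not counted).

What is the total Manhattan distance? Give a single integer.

Tile 3: at (0,0), goal (0,2), distance |0-0|+|0-2| = 2
Tile 11: at (0,1), goal (2,2), distance |0-2|+|1-2| = 3
Tile 14: at (0,2), goal (3,1), distance |0-3|+|2-1| = 4
Tile 15: at (0,3), goal (3,2), distance |0-3|+|3-2| = 4
Tile 13: at (1,0), goal (3,0), distance |1-3|+|0-0| = 2
Tile 10: at (1,1), goal (2,1), distance |1-2|+|1-1| = 1
Tile 2: at (1,3), goal (0,1), distance |1-0|+|3-1| = 3
Tile 1: at (2,0), goal (0,0), distance |2-0|+|0-0| = 2
Tile 8: at (2,1), goal (1,3), distance |2-1|+|1-3| = 3
Tile 6: at (2,2), goal (1,1), distance |2-1|+|2-1| = 2
Tile 5: at (2,3), goal (1,0), distance |2-1|+|3-0| = 4
Tile 9: at (3,0), goal (2,0), distance |3-2|+|0-0| = 1
Tile 7: at (3,1), goal (1,2), distance |3-1|+|1-2| = 3
Tile 4: at (3,2), goal (0,3), distance |3-0|+|2-3| = 4
Tile 12: at (3,3), goal (2,3), distance |3-2|+|3-3| = 1
Sum: 2 + 3 + 4 + 4 + 2 + 1 + 3 + 2 + 3 + 2 + 4 + 1 + 3 + 4 + 1 = 39

Answer: 39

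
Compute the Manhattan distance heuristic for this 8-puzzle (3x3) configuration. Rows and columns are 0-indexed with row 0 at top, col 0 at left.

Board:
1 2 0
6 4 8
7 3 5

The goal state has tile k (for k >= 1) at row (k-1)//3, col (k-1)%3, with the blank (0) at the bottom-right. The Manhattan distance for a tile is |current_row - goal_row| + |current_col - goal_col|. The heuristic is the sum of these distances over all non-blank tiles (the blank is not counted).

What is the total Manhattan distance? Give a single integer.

Answer: 10

Derivation:
Tile 1: at (0,0), goal (0,0), distance |0-0|+|0-0| = 0
Tile 2: at (0,1), goal (0,1), distance |0-0|+|1-1| = 0
Tile 6: at (1,0), goal (1,2), distance |1-1|+|0-2| = 2
Tile 4: at (1,1), goal (1,0), distance |1-1|+|1-0| = 1
Tile 8: at (1,2), goal (2,1), distance |1-2|+|2-1| = 2
Tile 7: at (2,0), goal (2,0), distance |2-2|+|0-0| = 0
Tile 3: at (2,1), goal (0,2), distance |2-0|+|1-2| = 3
Tile 5: at (2,2), goal (1,1), distance |2-1|+|2-1| = 2
Sum: 0 + 0 + 2 + 1 + 2 + 0 + 3 + 2 = 10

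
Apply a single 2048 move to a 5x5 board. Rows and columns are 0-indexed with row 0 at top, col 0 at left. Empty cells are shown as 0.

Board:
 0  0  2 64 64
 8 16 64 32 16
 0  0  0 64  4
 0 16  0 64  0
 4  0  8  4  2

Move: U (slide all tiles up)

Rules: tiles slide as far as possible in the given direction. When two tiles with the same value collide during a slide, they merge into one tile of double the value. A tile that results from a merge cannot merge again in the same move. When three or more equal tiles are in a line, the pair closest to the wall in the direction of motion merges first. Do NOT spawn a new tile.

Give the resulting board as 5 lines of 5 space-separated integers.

Slide up:
col 0: [0, 8, 0, 0, 4] -> [8, 4, 0, 0, 0]
col 1: [0, 16, 0, 16, 0] -> [32, 0, 0, 0, 0]
col 2: [2, 64, 0, 0, 8] -> [2, 64, 8, 0, 0]
col 3: [64, 32, 64, 64, 4] -> [64, 32, 128, 4, 0]
col 4: [64, 16, 4, 0, 2] -> [64, 16, 4, 2, 0]

Answer:   8  32   2  64  64
  4   0  64  32  16
  0   0   8 128   4
  0   0   0   4   2
  0   0   0   0   0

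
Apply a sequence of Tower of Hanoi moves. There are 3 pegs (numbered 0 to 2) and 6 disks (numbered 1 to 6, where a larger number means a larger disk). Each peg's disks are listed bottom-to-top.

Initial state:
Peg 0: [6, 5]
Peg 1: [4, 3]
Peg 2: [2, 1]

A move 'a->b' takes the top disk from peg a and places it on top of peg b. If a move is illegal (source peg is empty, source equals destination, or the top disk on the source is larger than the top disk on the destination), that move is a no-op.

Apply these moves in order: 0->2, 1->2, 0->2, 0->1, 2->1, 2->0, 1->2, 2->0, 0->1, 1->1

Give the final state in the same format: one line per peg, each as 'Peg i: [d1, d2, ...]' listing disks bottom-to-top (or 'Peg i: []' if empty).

After move 1 (0->2):
Peg 0: [6, 5]
Peg 1: [4, 3]
Peg 2: [2, 1]

After move 2 (1->2):
Peg 0: [6, 5]
Peg 1: [4, 3]
Peg 2: [2, 1]

After move 3 (0->2):
Peg 0: [6, 5]
Peg 1: [4, 3]
Peg 2: [2, 1]

After move 4 (0->1):
Peg 0: [6, 5]
Peg 1: [4, 3]
Peg 2: [2, 1]

After move 5 (2->1):
Peg 0: [6, 5]
Peg 1: [4, 3, 1]
Peg 2: [2]

After move 6 (2->0):
Peg 0: [6, 5, 2]
Peg 1: [4, 3, 1]
Peg 2: []

After move 7 (1->2):
Peg 0: [6, 5, 2]
Peg 1: [4, 3]
Peg 2: [1]

After move 8 (2->0):
Peg 0: [6, 5, 2, 1]
Peg 1: [4, 3]
Peg 2: []

After move 9 (0->1):
Peg 0: [6, 5, 2]
Peg 1: [4, 3, 1]
Peg 2: []

After move 10 (1->1):
Peg 0: [6, 5, 2]
Peg 1: [4, 3, 1]
Peg 2: []

Answer: Peg 0: [6, 5, 2]
Peg 1: [4, 3, 1]
Peg 2: []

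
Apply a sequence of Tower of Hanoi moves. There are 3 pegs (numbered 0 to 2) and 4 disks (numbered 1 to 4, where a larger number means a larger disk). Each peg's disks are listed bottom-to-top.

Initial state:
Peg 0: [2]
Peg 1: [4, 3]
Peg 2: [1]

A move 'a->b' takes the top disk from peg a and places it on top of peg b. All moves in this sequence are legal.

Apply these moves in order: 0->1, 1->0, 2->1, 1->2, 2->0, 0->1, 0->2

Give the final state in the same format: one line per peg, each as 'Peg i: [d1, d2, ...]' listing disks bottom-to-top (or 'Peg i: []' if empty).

Answer: Peg 0: []
Peg 1: [4, 3, 1]
Peg 2: [2]

Derivation:
After move 1 (0->1):
Peg 0: []
Peg 1: [4, 3, 2]
Peg 2: [1]

After move 2 (1->0):
Peg 0: [2]
Peg 1: [4, 3]
Peg 2: [1]

After move 3 (2->1):
Peg 0: [2]
Peg 1: [4, 3, 1]
Peg 2: []

After move 4 (1->2):
Peg 0: [2]
Peg 1: [4, 3]
Peg 2: [1]

After move 5 (2->0):
Peg 0: [2, 1]
Peg 1: [4, 3]
Peg 2: []

After move 6 (0->1):
Peg 0: [2]
Peg 1: [4, 3, 1]
Peg 2: []

After move 7 (0->2):
Peg 0: []
Peg 1: [4, 3, 1]
Peg 2: [2]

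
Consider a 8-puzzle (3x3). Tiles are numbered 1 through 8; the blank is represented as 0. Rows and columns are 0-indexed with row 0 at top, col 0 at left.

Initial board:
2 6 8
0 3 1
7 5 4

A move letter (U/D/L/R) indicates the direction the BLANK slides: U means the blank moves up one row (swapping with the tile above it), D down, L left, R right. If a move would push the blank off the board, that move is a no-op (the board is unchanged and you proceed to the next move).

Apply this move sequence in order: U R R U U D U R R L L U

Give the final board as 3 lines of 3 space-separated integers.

After move 1 (U):
0 6 8
2 3 1
7 5 4

After move 2 (R):
6 0 8
2 3 1
7 5 4

After move 3 (R):
6 8 0
2 3 1
7 5 4

After move 4 (U):
6 8 0
2 3 1
7 5 4

After move 5 (U):
6 8 0
2 3 1
7 5 4

After move 6 (D):
6 8 1
2 3 0
7 5 4

After move 7 (U):
6 8 0
2 3 1
7 5 4

After move 8 (R):
6 8 0
2 3 1
7 5 4

After move 9 (R):
6 8 0
2 3 1
7 5 4

After move 10 (L):
6 0 8
2 3 1
7 5 4

After move 11 (L):
0 6 8
2 3 1
7 5 4

After move 12 (U):
0 6 8
2 3 1
7 5 4

Answer: 0 6 8
2 3 1
7 5 4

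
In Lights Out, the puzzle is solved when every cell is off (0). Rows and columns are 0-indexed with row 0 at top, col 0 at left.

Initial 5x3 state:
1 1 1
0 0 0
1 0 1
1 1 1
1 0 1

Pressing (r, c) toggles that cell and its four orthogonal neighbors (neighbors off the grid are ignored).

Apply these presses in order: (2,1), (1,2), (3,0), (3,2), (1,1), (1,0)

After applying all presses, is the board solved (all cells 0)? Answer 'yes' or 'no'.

After press 1 at (2,1):
1 1 1
0 1 0
0 1 0
1 0 1
1 0 1

After press 2 at (1,2):
1 1 0
0 0 1
0 1 1
1 0 1
1 0 1

After press 3 at (3,0):
1 1 0
0 0 1
1 1 1
0 1 1
0 0 1

After press 4 at (3,2):
1 1 0
0 0 1
1 1 0
0 0 0
0 0 0

After press 5 at (1,1):
1 0 0
1 1 0
1 0 0
0 0 0
0 0 0

After press 6 at (1,0):
0 0 0
0 0 0
0 0 0
0 0 0
0 0 0

Lights still on: 0

Answer: yes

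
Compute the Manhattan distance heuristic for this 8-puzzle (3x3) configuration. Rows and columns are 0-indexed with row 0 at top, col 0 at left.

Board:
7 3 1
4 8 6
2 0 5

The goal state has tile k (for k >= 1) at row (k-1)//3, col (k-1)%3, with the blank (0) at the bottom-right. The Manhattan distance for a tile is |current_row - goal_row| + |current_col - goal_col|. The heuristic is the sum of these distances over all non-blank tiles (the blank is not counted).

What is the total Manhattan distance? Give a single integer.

Answer: 11

Derivation:
Tile 7: (0,0)->(2,0) = 2
Tile 3: (0,1)->(0,2) = 1
Tile 1: (0,2)->(0,0) = 2
Tile 4: (1,0)->(1,0) = 0
Tile 8: (1,1)->(2,1) = 1
Tile 6: (1,2)->(1,2) = 0
Tile 2: (2,0)->(0,1) = 3
Tile 5: (2,2)->(1,1) = 2
Sum: 2 + 1 + 2 + 0 + 1 + 0 + 3 + 2 = 11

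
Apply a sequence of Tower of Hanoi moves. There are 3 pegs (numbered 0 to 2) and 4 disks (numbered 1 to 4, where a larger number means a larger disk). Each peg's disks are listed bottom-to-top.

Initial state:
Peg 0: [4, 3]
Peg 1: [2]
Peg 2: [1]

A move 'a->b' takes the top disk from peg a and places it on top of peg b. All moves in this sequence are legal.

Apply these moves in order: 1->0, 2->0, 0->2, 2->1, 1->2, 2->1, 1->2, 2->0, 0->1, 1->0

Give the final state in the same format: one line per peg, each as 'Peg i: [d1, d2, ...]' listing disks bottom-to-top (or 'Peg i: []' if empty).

After move 1 (1->0):
Peg 0: [4, 3, 2]
Peg 1: []
Peg 2: [1]

After move 2 (2->0):
Peg 0: [4, 3, 2, 1]
Peg 1: []
Peg 2: []

After move 3 (0->2):
Peg 0: [4, 3, 2]
Peg 1: []
Peg 2: [1]

After move 4 (2->1):
Peg 0: [4, 3, 2]
Peg 1: [1]
Peg 2: []

After move 5 (1->2):
Peg 0: [4, 3, 2]
Peg 1: []
Peg 2: [1]

After move 6 (2->1):
Peg 0: [4, 3, 2]
Peg 1: [1]
Peg 2: []

After move 7 (1->2):
Peg 0: [4, 3, 2]
Peg 1: []
Peg 2: [1]

After move 8 (2->0):
Peg 0: [4, 3, 2, 1]
Peg 1: []
Peg 2: []

After move 9 (0->1):
Peg 0: [4, 3, 2]
Peg 1: [1]
Peg 2: []

After move 10 (1->0):
Peg 0: [4, 3, 2, 1]
Peg 1: []
Peg 2: []

Answer: Peg 0: [4, 3, 2, 1]
Peg 1: []
Peg 2: []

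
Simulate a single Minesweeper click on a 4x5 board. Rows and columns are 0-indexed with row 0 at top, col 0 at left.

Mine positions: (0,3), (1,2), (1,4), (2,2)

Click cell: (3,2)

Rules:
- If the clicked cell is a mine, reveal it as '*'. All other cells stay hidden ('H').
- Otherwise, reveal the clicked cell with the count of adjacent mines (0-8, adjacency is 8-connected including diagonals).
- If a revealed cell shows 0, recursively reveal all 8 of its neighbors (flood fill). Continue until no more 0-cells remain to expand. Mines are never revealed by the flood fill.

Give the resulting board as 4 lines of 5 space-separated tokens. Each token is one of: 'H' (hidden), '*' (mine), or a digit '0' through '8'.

H H H H H
H H H H H
H H H H H
H H 1 H H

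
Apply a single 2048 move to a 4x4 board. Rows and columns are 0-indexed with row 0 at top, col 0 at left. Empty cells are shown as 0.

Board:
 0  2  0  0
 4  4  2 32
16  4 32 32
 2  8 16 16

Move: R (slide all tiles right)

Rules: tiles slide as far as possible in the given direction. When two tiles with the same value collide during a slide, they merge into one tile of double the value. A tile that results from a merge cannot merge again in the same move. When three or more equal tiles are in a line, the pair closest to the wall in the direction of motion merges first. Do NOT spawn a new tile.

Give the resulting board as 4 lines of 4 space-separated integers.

Slide right:
row 0: [0, 2, 0, 0] -> [0, 0, 0, 2]
row 1: [4, 4, 2, 32] -> [0, 8, 2, 32]
row 2: [16, 4, 32, 32] -> [0, 16, 4, 64]
row 3: [2, 8, 16, 16] -> [0, 2, 8, 32]

Answer:  0  0  0  2
 0  8  2 32
 0 16  4 64
 0  2  8 32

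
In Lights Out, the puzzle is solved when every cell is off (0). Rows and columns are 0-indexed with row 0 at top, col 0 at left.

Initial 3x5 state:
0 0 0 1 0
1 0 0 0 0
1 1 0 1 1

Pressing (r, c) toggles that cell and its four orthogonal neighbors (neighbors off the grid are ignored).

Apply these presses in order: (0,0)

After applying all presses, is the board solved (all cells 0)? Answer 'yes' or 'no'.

Answer: no

Derivation:
After press 1 at (0,0):
1 1 0 1 0
0 0 0 0 0
1 1 0 1 1

Lights still on: 7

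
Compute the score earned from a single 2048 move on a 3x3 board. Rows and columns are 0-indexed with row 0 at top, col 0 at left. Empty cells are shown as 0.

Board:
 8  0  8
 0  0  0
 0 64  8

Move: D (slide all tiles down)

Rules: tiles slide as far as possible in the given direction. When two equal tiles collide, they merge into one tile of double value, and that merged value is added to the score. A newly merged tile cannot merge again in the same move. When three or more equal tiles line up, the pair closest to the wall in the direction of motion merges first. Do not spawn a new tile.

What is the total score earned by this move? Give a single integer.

Slide down:
col 0: [8, 0, 0] -> [0, 0, 8]  score +0 (running 0)
col 1: [0, 0, 64] -> [0, 0, 64]  score +0 (running 0)
col 2: [8, 0, 8] -> [0, 0, 16]  score +16 (running 16)
Board after move:
 0  0  0
 0  0  0
 8 64 16

Answer: 16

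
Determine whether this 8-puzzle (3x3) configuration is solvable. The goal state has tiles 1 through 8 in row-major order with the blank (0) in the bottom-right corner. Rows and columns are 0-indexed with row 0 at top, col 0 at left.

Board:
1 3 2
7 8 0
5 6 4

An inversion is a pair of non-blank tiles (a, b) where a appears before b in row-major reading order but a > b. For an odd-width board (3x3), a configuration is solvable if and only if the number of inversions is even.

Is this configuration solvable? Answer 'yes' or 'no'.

Inversions (pairs i<j in row-major order where tile[i] > tile[j] > 0): 9
9 is odd, so the puzzle is not solvable.

Answer: no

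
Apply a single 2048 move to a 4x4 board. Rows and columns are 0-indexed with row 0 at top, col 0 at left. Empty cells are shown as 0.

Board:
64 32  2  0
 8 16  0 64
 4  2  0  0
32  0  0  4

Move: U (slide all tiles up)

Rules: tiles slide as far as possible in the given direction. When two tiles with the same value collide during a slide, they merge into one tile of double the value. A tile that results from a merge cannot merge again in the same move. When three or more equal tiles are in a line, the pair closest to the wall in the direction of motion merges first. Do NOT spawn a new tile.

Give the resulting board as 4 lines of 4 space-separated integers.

Answer: 64 32  2 64
 8 16  0  4
 4  2  0  0
32  0  0  0

Derivation:
Slide up:
col 0: [64, 8, 4, 32] -> [64, 8, 4, 32]
col 1: [32, 16, 2, 0] -> [32, 16, 2, 0]
col 2: [2, 0, 0, 0] -> [2, 0, 0, 0]
col 3: [0, 64, 0, 4] -> [64, 4, 0, 0]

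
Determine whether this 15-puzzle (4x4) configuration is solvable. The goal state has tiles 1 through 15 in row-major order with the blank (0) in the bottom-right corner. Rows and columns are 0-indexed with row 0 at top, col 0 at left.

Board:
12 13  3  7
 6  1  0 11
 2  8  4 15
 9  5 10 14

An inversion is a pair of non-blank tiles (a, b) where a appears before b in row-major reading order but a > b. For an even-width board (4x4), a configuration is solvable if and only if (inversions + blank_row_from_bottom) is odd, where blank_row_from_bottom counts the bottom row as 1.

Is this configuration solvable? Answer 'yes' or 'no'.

Inversions: 46
Blank is in row 1 (0-indexed from top), which is row 3 counting from the bottom (bottom = 1).
46 + 3 = 49, which is odd, so the puzzle is solvable.

Answer: yes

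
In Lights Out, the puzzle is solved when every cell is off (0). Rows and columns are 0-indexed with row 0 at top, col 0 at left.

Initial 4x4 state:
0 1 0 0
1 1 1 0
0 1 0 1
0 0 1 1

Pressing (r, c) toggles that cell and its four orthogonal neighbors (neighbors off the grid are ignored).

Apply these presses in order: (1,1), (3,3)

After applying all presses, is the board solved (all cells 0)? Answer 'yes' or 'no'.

Answer: yes

Derivation:
After press 1 at (1,1):
0 0 0 0
0 0 0 0
0 0 0 1
0 0 1 1

After press 2 at (3,3):
0 0 0 0
0 0 0 0
0 0 0 0
0 0 0 0

Lights still on: 0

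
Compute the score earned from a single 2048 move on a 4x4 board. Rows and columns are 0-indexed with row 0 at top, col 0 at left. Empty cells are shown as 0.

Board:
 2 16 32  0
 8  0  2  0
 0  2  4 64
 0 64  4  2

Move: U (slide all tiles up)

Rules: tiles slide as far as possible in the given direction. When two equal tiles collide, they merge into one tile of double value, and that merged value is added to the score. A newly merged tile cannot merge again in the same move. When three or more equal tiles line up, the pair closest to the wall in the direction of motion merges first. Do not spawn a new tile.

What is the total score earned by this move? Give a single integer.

Answer: 8

Derivation:
Slide up:
col 0: [2, 8, 0, 0] -> [2, 8, 0, 0]  score +0 (running 0)
col 1: [16, 0, 2, 64] -> [16, 2, 64, 0]  score +0 (running 0)
col 2: [32, 2, 4, 4] -> [32, 2, 8, 0]  score +8 (running 8)
col 3: [0, 0, 64, 2] -> [64, 2, 0, 0]  score +0 (running 8)
Board after move:
 2 16 32 64
 8  2  2  2
 0 64  8  0
 0  0  0  0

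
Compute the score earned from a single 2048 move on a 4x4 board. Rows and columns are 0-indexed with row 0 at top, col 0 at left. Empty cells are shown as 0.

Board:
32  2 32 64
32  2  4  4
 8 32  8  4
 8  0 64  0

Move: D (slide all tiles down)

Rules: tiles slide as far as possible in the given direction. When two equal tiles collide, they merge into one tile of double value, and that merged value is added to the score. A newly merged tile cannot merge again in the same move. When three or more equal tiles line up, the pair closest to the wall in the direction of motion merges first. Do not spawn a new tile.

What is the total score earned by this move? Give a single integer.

Answer: 92

Derivation:
Slide down:
col 0: [32, 32, 8, 8] -> [0, 0, 64, 16]  score +80 (running 80)
col 1: [2, 2, 32, 0] -> [0, 0, 4, 32]  score +4 (running 84)
col 2: [32, 4, 8, 64] -> [32, 4, 8, 64]  score +0 (running 84)
col 3: [64, 4, 4, 0] -> [0, 0, 64, 8]  score +8 (running 92)
Board after move:
 0  0 32  0
 0  0  4  0
64  4  8 64
16 32 64  8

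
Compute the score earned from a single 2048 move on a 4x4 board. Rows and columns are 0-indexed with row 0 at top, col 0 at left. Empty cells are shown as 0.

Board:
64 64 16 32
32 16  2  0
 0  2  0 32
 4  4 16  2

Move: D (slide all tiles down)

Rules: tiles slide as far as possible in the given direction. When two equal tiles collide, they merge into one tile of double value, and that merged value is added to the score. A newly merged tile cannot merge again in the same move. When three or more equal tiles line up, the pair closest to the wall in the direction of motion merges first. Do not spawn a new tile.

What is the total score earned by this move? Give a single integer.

Slide down:
col 0: [64, 32, 0, 4] -> [0, 64, 32, 4]  score +0 (running 0)
col 1: [64, 16, 2, 4] -> [64, 16, 2, 4]  score +0 (running 0)
col 2: [16, 2, 0, 16] -> [0, 16, 2, 16]  score +0 (running 0)
col 3: [32, 0, 32, 2] -> [0, 0, 64, 2]  score +64 (running 64)
Board after move:
 0 64  0  0
64 16 16  0
32  2  2 64
 4  4 16  2

Answer: 64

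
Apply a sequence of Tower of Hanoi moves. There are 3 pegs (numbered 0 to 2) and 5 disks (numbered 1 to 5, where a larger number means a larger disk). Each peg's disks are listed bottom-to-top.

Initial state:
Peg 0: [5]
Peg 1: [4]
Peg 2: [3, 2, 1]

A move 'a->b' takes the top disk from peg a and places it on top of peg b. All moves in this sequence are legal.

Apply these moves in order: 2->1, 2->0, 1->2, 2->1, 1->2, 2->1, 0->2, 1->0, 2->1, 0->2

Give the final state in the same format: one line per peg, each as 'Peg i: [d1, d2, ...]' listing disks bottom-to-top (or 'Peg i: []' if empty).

Answer: Peg 0: [5]
Peg 1: [4, 2]
Peg 2: [3, 1]

Derivation:
After move 1 (2->1):
Peg 0: [5]
Peg 1: [4, 1]
Peg 2: [3, 2]

After move 2 (2->0):
Peg 0: [5, 2]
Peg 1: [4, 1]
Peg 2: [3]

After move 3 (1->2):
Peg 0: [5, 2]
Peg 1: [4]
Peg 2: [3, 1]

After move 4 (2->1):
Peg 0: [5, 2]
Peg 1: [4, 1]
Peg 2: [3]

After move 5 (1->2):
Peg 0: [5, 2]
Peg 1: [4]
Peg 2: [3, 1]

After move 6 (2->1):
Peg 0: [5, 2]
Peg 1: [4, 1]
Peg 2: [3]

After move 7 (0->2):
Peg 0: [5]
Peg 1: [4, 1]
Peg 2: [3, 2]

After move 8 (1->0):
Peg 0: [5, 1]
Peg 1: [4]
Peg 2: [3, 2]

After move 9 (2->1):
Peg 0: [5, 1]
Peg 1: [4, 2]
Peg 2: [3]

After move 10 (0->2):
Peg 0: [5]
Peg 1: [4, 2]
Peg 2: [3, 1]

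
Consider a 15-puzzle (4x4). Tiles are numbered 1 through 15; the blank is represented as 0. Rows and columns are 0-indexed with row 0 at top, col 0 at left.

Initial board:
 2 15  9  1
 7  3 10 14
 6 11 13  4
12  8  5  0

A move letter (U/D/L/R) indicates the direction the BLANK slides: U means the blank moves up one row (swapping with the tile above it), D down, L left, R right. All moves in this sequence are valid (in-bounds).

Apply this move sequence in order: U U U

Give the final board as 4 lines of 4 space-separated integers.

Answer:  2 15  9  0
 7  3 10  1
 6 11 13 14
12  8  5  4

Derivation:
After move 1 (U):
 2 15  9  1
 7  3 10 14
 6 11 13  0
12  8  5  4

After move 2 (U):
 2 15  9  1
 7  3 10  0
 6 11 13 14
12  8  5  4

After move 3 (U):
 2 15  9  0
 7  3 10  1
 6 11 13 14
12  8  5  4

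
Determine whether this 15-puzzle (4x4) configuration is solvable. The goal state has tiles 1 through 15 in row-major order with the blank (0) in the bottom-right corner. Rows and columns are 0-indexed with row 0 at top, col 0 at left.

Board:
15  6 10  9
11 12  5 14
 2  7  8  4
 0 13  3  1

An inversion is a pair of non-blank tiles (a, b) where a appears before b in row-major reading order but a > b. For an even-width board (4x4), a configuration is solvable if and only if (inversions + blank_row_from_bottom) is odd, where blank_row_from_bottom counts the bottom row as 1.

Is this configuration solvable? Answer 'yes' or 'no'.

Inversions: 71
Blank is in row 3 (0-indexed from top), which is row 1 counting from the bottom (bottom = 1).
71 + 1 = 72, which is even, so the puzzle is not solvable.

Answer: no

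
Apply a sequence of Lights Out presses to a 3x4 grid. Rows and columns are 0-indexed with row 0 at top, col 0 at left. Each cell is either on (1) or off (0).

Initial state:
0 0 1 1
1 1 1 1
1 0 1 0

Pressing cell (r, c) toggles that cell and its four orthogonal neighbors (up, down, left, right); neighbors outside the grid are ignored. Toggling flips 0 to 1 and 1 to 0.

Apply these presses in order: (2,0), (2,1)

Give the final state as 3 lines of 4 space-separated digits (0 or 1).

Answer: 0 0 1 1
0 0 1 1
1 0 0 0

Derivation:
After press 1 at (2,0):
0 0 1 1
0 1 1 1
0 1 1 0

After press 2 at (2,1):
0 0 1 1
0 0 1 1
1 0 0 0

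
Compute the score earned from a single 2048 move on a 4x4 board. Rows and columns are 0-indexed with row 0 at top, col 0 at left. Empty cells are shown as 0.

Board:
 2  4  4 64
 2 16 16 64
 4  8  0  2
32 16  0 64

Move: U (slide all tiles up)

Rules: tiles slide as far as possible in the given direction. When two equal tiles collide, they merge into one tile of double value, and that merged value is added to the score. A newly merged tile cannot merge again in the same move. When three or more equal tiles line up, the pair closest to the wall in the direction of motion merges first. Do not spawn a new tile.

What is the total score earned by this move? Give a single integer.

Slide up:
col 0: [2, 2, 4, 32] -> [4, 4, 32, 0]  score +4 (running 4)
col 1: [4, 16, 8, 16] -> [4, 16, 8, 16]  score +0 (running 4)
col 2: [4, 16, 0, 0] -> [4, 16, 0, 0]  score +0 (running 4)
col 3: [64, 64, 2, 64] -> [128, 2, 64, 0]  score +128 (running 132)
Board after move:
  4   4   4 128
  4  16  16   2
 32   8   0  64
  0  16   0   0

Answer: 132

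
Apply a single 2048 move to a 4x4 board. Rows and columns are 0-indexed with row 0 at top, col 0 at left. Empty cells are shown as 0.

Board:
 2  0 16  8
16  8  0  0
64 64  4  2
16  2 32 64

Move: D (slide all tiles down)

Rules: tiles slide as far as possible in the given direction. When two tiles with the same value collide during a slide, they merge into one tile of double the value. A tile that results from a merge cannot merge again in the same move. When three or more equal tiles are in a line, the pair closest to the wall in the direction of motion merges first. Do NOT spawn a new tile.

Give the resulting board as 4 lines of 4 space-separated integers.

Answer:  2  0  0  0
16  8 16  8
64 64  4  2
16  2 32 64

Derivation:
Slide down:
col 0: [2, 16, 64, 16] -> [2, 16, 64, 16]
col 1: [0, 8, 64, 2] -> [0, 8, 64, 2]
col 2: [16, 0, 4, 32] -> [0, 16, 4, 32]
col 3: [8, 0, 2, 64] -> [0, 8, 2, 64]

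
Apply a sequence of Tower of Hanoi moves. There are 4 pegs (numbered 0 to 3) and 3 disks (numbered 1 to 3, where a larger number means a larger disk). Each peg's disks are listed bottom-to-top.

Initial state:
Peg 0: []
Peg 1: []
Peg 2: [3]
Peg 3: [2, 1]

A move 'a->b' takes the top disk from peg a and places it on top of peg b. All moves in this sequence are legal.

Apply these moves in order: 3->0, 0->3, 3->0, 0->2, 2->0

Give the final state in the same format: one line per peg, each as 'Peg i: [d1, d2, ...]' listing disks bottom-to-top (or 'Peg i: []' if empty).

After move 1 (3->0):
Peg 0: [1]
Peg 1: []
Peg 2: [3]
Peg 3: [2]

After move 2 (0->3):
Peg 0: []
Peg 1: []
Peg 2: [3]
Peg 3: [2, 1]

After move 3 (3->0):
Peg 0: [1]
Peg 1: []
Peg 2: [3]
Peg 3: [2]

After move 4 (0->2):
Peg 0: []
Peg 1: []
Peg 2: [3, 1]
Peg 3: [2]

After move 5 (2->0):
Peg 0: [1]
Peg 1: []
Peg 2: [3]
Peg 3: [2]

Answer: Peg 0: [1]
Peg 1: []
Peg 2: [3]
Peg 3: [2]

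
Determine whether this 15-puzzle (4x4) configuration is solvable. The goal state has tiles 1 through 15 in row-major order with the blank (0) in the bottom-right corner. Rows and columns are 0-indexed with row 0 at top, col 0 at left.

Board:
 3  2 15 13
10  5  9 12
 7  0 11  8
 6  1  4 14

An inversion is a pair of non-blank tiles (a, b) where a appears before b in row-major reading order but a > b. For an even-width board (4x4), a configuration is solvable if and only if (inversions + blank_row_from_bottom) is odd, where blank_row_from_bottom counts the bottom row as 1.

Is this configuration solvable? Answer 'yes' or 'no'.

Answer: yes

Derivation:
Inversions: 57
Blank is in row 2 (0-indexed from top), which is row 2 counting from the bottom (bottom = 1).
57 + 2 = 59, which is odd, so the puzzle is solvable.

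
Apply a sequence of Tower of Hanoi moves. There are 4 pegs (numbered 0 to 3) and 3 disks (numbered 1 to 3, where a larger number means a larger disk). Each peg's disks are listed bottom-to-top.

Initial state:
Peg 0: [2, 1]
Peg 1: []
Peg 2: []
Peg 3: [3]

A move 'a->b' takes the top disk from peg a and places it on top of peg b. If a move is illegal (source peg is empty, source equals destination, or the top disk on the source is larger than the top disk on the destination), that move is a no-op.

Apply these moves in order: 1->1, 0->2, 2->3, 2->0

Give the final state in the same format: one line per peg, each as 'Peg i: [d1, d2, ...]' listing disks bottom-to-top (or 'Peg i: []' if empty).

After move 1 (1->1):
Peg 0: [2, 1]
Peg 1: []
Peg 2: []
Peg 3: [3]

After move 2 (0->2):
Peg 0: [2]
Peg 1: []
Peg 2: [1]
Peg 3: [3]

After move 3 (2->3):
Peg 0: [2]
Peg 1: []
Peg 2: []
Peg 3: [3, 1]

After move 4 (2->0):
Peg 0: [2]
Peg 1: []
Peg 2: []
Peg 3: [3, 1]

Answer: Peg 0: [2]
Peg 1: []
Peg 2: []
Peg 3: [3, 1]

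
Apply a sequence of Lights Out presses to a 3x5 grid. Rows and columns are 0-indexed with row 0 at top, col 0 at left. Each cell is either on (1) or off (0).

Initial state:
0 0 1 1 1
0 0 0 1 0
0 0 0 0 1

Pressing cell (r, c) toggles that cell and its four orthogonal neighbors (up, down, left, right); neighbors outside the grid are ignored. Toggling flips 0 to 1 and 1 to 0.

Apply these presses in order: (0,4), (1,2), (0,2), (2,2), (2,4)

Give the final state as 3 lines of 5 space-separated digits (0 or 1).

Answer: 0 1 1 1 0
0 1 1 0 0
0 1 0 0 0

Derivation:
After press 1 at (0,4):
0 0 1 0 0
0 0 0 1 1
0 0 0 0 1

After press 2 at (1,2):
0 0 0 0 0
0 1 1 0 1
0 0 1 0 1

After press 3 at (0,2):
0 1 1 1 0
0 1 0 0 1
0 0 1 0 1

After press 4 at (2,2):
0 1 1 1 0
0 1 1 0 1
0 1 0 1 1

After press 5 at (2,4):
0 1 1 1 0
0 1 1 0 0
0 1 0 0 0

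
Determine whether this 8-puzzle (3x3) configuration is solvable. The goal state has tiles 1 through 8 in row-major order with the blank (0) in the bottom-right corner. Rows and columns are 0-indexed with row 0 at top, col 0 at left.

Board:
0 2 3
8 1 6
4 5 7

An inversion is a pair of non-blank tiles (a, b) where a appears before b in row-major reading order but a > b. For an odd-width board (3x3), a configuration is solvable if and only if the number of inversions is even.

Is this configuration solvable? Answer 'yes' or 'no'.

Answer: no

Derivation:
Inversions (pairs i<j in row-major order where tile[i] > tile[j] > 0): 9
9 is odd, so the puzzle is not solvable.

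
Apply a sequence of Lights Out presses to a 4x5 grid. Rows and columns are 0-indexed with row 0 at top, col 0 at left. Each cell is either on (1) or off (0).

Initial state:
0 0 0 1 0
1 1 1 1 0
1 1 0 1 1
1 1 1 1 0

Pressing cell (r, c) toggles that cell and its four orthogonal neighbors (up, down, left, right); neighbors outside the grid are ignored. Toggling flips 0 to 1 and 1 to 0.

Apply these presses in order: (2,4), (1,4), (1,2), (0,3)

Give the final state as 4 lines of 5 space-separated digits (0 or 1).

After press 1 at (2,4):
0 0 0 1 0
1 1 1 1 1
1 1 0 0 0
1 1 1 1 1

After press 2 at (1,4):
0 0 0 1 1
1 1 1 0 0
1 1 0 0 1
1 1 1 1 1

After press 3 at (1,2):
0 0 1 1 1
1 0 0 1 0
1 1 1 0 1
1 1 1 1 1

After press 4 at (0,3):
0 0 0 0 0
1 0 0 0 0
1 1 1 0 1
1 1 1 1 1

Answer: 0 0 0 0 0
1 0 0 0 0
1 1 1 0 1
1 1 1 1 1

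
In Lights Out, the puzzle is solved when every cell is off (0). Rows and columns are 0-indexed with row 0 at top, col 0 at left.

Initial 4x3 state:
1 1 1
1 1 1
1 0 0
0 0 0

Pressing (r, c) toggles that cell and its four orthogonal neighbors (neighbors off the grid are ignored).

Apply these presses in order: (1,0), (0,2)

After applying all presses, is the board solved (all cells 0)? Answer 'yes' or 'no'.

After press 1 at (1,0):
0 1 1
0 0 1
0 0 0
0 0 0

After press 2 at (0,2):
0 0 0
0 0 0
0 0 0
0 0 0

Lights still on: 0

Answer: yes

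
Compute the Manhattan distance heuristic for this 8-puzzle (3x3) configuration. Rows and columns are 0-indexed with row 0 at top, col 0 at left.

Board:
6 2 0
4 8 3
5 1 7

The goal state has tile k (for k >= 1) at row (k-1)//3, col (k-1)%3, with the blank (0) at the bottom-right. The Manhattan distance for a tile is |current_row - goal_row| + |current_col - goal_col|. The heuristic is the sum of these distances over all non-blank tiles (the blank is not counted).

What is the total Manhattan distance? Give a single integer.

Tile 6: at (0,0), goal (1,2), distance |0-1|+|0-2| = 3
Tile 2: at (0,1), goal (0,1), distance |0-0|+|1-1| = 0
Tile 4: at (1,0), goal (1,0), distance |1-1|+|0-0| = 0
Tile 8: at (1,1), goal (2,1), distance |1-2|+|1-1| = 1
Tile 3: at (1,2), goal (0,2), distance |1-0|+|2-2| = 1
Tile 5: at (2,0), goal (1,1), distance |2-1|+|0-1| = 2
Tile 1: at (2,1), goal (0,0), distance |2-0|+|1-0| = 3
Tile 7: at (2,2), goal (2,0), distance |2-2|+|2-0| = 2
Sum: 3 + 0 + 0 + 1 + 1 + 2 + 3 + 2 = 12

Answer: 12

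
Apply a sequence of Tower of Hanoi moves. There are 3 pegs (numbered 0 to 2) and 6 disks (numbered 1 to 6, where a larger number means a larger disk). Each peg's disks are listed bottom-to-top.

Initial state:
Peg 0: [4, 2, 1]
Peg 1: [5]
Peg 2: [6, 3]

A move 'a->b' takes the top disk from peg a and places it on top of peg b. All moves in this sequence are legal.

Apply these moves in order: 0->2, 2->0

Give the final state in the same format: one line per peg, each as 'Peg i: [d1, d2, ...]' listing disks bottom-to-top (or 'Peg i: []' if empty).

Answer: Peg 0: [4, 2, 1]
Peg 1: [5]
Peg 2: [6, 3]

Derivation:
After move 1 (0->2):
Peg 0: [4, 2]
Peg 1: [5]
Peg 2: [6, 3, 1]

After move 2 (2->0):
Peg 0: [4, 2, 1]
Peg 1: [5]
Peg 2: [6, 3]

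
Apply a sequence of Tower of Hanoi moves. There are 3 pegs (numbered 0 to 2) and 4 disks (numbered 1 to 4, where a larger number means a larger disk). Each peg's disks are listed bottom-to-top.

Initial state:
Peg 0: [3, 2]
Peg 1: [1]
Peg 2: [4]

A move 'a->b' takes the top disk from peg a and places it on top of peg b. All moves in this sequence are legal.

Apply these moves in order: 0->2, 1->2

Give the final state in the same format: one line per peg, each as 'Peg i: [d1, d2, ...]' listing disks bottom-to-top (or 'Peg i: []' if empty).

Answer: Peg 0: [3]
Peg 1: []
Peg 2: [4, 2, 1]

Derivation:
After move 1 (0->2):
Peg 0: [3]
Peg 1: [1]
Peg 2: [4, 2]

After move 2 (1->2):
Peg 0: [3]
Peg 1: []
Peg 2: [4, 2, 1]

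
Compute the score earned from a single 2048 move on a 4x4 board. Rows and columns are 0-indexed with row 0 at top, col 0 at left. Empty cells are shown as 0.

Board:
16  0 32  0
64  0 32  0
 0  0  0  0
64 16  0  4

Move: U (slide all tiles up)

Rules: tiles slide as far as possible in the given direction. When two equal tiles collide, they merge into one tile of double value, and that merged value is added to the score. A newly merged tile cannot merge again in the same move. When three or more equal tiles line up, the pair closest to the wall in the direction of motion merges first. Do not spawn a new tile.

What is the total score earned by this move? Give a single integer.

Slide up:
col 0: [16, 64, 0, 64] -> [16, 128, 0, 0]  score +128 (running 128)
col 1: [0, 0, 0, 16] -> [16, 0, 0, 0]  score +0 (running 128)
col 2: [32, 32, 0, 0] -> [64, 0, 0, 0]  score +64 (running 192)
col 3: [0, 0, 0, 4] -> [4, 0, 0, 0]  score +0 (running 192)
Board after move:
 16  16  64   4
128   0   0   0
  0   0   0   0
  0   0   0   0

Answer: 192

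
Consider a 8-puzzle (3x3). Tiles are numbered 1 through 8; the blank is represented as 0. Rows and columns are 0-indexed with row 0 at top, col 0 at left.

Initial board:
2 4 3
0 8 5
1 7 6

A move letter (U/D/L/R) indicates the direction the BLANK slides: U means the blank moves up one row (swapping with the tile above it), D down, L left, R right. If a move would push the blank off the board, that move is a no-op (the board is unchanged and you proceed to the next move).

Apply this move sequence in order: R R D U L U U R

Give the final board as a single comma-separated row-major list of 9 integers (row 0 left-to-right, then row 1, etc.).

After move 1 (R):
2 4 3
8 0 5
1 7 6

After move 2 (R):
2 4 3
8 5 0
1 7 6

After move 3 (D):
2 4 3
8 5 6
1 7 0

After move 4 (U):
2 4 3
8 5 0
1 7 6

After move 5 (L):
2 4 3
8 0 5
1 7 6

After move 6 (U):
2 0 3
8 4 5
1 7 6

After move 7 (U):
2 0 3
8 4 5
1 7 6

After move 8 (R):
2 3 0
8 4 5
1 7 6

Answer: 2, 3, 0, 8, 4, 5, 1, 7, 6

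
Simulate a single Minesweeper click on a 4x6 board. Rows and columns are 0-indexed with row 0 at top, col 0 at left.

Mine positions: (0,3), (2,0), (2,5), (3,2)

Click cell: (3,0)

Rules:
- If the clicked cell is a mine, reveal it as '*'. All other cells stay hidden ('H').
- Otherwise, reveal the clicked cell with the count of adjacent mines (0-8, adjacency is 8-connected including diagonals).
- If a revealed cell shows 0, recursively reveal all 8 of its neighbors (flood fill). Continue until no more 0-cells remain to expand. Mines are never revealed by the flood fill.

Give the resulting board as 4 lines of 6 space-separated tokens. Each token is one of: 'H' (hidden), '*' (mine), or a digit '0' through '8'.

H H H H H H
H H H H H H
H H H H H H
1 H H H H H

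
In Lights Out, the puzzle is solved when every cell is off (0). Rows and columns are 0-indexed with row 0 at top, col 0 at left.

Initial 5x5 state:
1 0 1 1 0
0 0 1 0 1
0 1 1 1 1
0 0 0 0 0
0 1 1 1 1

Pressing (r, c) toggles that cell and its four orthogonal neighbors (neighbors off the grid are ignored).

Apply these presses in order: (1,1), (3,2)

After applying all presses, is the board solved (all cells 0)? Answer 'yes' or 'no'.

After press 1 at (1,1):
1 1 1 1 0
1 1 0 0 1
0 0 1 1 1
0 0 0 0 0
0 1 1 1 1

After press 2 at (3,2):
1 1 1 1 0
1 1 0 0 1
0 0 0 1 1
0 1 1 1 0
0 1 0 1 1

Lights still on: 15

Answer: no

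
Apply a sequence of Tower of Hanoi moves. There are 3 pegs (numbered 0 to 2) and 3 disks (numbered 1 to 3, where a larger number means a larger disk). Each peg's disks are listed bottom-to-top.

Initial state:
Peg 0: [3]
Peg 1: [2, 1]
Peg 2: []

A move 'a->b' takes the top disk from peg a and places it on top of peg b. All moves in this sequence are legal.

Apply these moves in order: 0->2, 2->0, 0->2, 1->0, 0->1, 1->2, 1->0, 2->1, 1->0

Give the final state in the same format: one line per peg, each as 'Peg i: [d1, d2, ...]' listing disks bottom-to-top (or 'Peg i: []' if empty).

After move 1 (0->2):
Peg 0: []
Peg 1: [2, 1]
Peg 2: [3]

After move 2 (2->0):
Peg 0: [3]
Peg 1: [2, 1]
Peg 2: []

After move 3 (0->2):
Peg 0: []
Peg 1: [2, 1]
Peg 2: [3]

After move 4 (1->0):
Peg 0: [1]
Peg 1: [2]
Peg 2: [3]

After move 5 (0->1):
Peg 0: []
Peg 1: [2, 1]
Peg 2: [3]

After move 6 (1->2):
Peg 0: []
Peg 1: [2]
Peg 2: [3, 1]

After move 7 (1->0):
Peg 0: [2]
Peg 1: []
Peg 2: [3, 1]

After move 8 (2->1):
Peg 0: [2]
Peg 1: [1]
Peg 2: [3]

After move 9 (1->0):
Peg 0: [2, 1]
Peg 1: []
Peg 2: [3]

Answer: Peg 0: [2, 1]
Peg 1: []
Peg 2: [3]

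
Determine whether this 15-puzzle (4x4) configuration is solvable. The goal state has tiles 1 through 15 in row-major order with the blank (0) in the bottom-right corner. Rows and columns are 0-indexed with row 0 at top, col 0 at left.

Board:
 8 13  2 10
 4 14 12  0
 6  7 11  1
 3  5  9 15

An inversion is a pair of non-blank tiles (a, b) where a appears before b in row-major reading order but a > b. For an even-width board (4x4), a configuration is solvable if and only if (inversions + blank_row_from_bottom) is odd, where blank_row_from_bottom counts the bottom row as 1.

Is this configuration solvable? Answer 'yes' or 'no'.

Answer: no

Derivation:
Inversions: 53
Blank is in row 1 (0-indexed from top), which is row 3 counting from the bottom (bottom = 1).
53 + 3 = 56, which is even, so the puzzle is not solvable.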